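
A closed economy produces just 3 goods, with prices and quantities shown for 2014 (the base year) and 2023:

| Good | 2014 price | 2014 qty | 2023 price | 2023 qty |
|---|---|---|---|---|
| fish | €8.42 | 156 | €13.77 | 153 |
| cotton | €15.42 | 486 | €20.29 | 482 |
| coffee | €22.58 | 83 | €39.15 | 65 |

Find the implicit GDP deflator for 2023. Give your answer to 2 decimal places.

141.64

Nominal GDP 2023 = 13.77·153 + 20.29·482 + 39.15·65 = 14431.34.
Real GDP 2023 (at 2014 prices) = 8.42·153 + 15.42·482 + 22.58·65 = 10188.40.
Deflator = Nominal/Real × 100 = 14431.34/10188.40 × 100 = 141.645.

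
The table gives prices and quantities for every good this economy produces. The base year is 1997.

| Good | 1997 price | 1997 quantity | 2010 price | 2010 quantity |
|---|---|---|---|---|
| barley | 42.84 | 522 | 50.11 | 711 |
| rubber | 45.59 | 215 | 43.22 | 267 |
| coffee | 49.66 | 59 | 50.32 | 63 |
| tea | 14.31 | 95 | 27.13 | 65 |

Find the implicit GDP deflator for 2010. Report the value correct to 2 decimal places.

Nominal GDP 2010 = 50.11·711 + 43.22·267 + 50.32·63 + 27.13·65 = 52101.56.
Real GDP 2010 (at 1997 prices) = 42.84·711 + 45.59·267 + 49.66·63 + 14.31·65 = 46690.50.
Deflator = Nominal/Real × 100 = 52101.56/46690.50 × 100 = 111.589.

111.59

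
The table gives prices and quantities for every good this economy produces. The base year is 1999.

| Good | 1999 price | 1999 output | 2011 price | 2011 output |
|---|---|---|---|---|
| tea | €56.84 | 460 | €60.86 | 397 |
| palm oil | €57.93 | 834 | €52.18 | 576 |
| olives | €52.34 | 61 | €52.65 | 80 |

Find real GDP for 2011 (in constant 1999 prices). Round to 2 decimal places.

Real GDP 2011 = Σ (p_1999 × q_2011) = 56.84·397 + 57.93·576 + 52.34·80 = 60120.36.

€60120.36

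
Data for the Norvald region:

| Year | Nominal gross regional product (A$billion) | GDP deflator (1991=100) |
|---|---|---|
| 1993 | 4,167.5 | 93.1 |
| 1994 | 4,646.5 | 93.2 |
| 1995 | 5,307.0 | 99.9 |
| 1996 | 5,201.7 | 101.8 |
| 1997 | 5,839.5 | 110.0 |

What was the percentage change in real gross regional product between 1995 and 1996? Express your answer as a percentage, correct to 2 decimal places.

Real gross regional product 1995 = 5307.0/0.999 = 5312.31.
Real gross regional product 1996 = 5201.7/1.018 = 5109.72.
Change = 5109.72/5312.31 − 1 = -0.0381.

-3.81%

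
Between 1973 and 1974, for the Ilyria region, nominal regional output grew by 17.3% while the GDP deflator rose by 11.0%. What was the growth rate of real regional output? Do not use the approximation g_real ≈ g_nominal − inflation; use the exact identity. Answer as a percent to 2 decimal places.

(1 + g_nom) = (1 + g_real)(1 + π), so g_real = 1.1730 / 1.1100 − 1 = 0.05676.

5.68%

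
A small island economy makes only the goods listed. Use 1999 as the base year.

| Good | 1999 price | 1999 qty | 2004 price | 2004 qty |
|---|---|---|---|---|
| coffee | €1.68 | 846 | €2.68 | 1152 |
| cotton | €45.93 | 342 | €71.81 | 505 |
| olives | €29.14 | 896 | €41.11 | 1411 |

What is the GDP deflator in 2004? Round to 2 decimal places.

Nominal GDP 2004 = 2.68·1152 + 71.81·505 + 41.11·1411 = 97357.62.
Real GDP 2004 (at 1999 prices) = 1.68·1152 + 45.93·505 + 29.14·1411 = 66246.55.
Deflator = Nominal/Real × 100 = 97357.62/66246.55 × 100 = 146.963.

146.96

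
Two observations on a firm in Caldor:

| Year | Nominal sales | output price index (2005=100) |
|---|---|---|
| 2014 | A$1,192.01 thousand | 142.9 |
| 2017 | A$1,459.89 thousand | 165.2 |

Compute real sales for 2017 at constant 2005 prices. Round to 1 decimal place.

A$883.7 thousand

Real sales = Nominal / (output price index/100) = 1459.89 / 1.652 = 883.71.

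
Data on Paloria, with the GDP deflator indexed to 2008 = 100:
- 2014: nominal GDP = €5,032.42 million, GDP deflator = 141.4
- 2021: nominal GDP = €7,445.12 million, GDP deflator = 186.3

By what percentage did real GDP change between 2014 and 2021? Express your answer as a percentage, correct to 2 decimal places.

12.29%

Real GDP 2014 = 5032.42 / 1.414 = 3559.00.
Real GDP 2021 = 7445.12 / 1.863 = 3996.31.
Real growth = 3996.31 / 3559.00 − 1 = 0.1229.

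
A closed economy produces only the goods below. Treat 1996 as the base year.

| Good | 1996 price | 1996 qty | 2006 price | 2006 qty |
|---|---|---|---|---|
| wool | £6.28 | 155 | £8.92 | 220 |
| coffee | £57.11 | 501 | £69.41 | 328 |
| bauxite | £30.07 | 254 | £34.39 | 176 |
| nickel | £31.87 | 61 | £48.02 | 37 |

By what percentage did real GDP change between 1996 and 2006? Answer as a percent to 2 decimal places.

Real GDP 1996 = Nominal GDP 1996 = 6.28·155 + 57.11·501 + 30.07·254 + 31.87·61 = 39167.36.
Real GDP 2006 (at 1996 prices) = 6.28·220 + 57.11·328 + 30.07·176 + 31.87·37 = 26585.19.
Real growth = 26585.19/39167.36 − 1 = -0.3212.

-32.12%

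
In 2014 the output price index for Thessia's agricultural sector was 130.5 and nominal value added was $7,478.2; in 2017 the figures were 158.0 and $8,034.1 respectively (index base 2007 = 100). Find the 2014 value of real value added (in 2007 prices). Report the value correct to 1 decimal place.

Real value added = Nominal / (output price index/100) = 7478.2 / 1.305 = 5730.42.

$5,730.4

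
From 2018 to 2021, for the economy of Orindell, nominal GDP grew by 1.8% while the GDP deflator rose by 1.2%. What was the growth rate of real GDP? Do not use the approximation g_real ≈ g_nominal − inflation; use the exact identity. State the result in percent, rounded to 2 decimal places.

0.59%

(1 + g_nom) = (1 + g_real)(1 + π), so g_real = 1.0180 / 1.0120 − 1 = 0.00593.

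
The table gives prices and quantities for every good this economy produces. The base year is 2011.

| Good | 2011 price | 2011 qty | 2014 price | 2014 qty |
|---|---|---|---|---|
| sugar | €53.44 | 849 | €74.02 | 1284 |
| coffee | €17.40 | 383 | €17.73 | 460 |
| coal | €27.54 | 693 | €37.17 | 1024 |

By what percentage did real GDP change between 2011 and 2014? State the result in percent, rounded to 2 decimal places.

Real GDP 2011 = Nominal GDP 2011 = 53.44·849 + 17.40·383 + 27.54·693 = 71119.98.
Real GDP 2014 (at 2011 prices) = 53.44·1284 + 17.40·460 + 27.54·1024 = 104821.92.
Real growth = 104821.92/71119.98 − 1 = 0.4739.

47.39%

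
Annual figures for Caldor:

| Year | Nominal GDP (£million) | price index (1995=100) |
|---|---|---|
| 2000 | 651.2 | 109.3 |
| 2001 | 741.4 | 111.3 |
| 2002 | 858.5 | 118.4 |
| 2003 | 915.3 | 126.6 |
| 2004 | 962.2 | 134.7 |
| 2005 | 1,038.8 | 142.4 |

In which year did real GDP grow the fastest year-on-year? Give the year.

2001: real = 741.4/1.113 = 666.13; growth vs 2000 (595.79) = 11.81%.
2002: real = 858.5/1.184 = 725.08; growth vs 2001 (666.13) = 8.85%.
2003: real = 915.3/1.266 = 722.99; growth vs 2002 (725.08) = -0.29%.
2004: real = 962.2/1.347 = 714.33; growth vs 2003 (722.99) = -1.20%.
2005: real = 1038.8/1.424 = 729.49; growth vs 2004 (714.33) = 2.12%.

2001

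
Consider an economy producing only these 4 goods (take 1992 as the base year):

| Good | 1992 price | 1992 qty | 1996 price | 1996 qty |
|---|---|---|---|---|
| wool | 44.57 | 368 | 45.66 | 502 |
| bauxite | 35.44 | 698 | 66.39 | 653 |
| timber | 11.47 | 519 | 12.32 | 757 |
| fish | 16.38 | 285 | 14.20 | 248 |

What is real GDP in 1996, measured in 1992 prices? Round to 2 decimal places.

Real GDP 1996 = Σ (p_1992 × q_1996) = 44.57·502 + 35.44·653 + 11.47·757 + 16.38·248 = 58261.49.

58261.49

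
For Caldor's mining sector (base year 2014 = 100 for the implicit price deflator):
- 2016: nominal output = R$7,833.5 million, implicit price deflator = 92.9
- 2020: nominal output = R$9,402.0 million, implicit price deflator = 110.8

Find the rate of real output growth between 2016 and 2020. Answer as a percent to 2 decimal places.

0.63%

Deflate each year: 2016 → 7833.5/0.929 = 8432.19; 2020 → 9402.0/1.108 = 8485.56.
So real output changed by 8485.56/8432.19 − 1 = 0.0063, i.e. 0.63%.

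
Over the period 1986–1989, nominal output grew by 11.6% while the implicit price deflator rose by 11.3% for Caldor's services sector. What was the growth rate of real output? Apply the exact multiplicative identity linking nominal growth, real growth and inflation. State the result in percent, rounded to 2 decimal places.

(1 + g_nom) = (1 + g_real)(1 + π), so g_real = 1.1160 / 1.1130 − 1 = 0.00270.

0.27%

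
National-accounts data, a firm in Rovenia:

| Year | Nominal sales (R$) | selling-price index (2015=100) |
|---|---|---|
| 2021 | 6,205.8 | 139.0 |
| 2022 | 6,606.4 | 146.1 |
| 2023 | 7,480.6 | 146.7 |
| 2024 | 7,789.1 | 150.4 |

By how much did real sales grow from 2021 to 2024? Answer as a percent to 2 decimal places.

16.00%

Real sales 2021 = 6205.8/1.390 = 4464.60.
Real sales 2024 = 7789.1/1.504 = 5178.92.
Change = 5178.92/4464.60 − 1 = 0.1600.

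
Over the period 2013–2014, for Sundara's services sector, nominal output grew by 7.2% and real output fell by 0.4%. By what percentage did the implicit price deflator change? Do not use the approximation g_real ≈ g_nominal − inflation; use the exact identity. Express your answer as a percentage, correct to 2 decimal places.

(1 + g_nom) = (1 + g_real)(1 + π), so π = 1.0720 / 0.9960 − 1 = 0.07631.

7.63%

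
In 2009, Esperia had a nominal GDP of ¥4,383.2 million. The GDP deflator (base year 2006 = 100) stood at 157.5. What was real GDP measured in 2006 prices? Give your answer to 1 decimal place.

¥2,783.0 million

Real GDP = Nominal / (GDP deflator/100) = 4383.2 / 1.575 = 2782.98.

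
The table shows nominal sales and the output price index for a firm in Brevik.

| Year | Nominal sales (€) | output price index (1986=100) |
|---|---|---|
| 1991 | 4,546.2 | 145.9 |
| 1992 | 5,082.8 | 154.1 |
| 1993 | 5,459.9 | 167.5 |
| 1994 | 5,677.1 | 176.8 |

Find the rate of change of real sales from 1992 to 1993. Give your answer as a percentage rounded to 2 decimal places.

Real sales 1992 = 5082.8/1.541 = 3298.38.
Real sales 1993 = 5459.9/1.675 = 3259.64.
Change = 3259.64/3298.38 − 1 = -0.0117.

-1.17%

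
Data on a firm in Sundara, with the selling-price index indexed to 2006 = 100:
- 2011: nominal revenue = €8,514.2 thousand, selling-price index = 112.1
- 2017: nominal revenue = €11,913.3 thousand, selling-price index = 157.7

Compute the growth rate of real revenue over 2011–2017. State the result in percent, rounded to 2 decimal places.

Deflate each year: 2011 → 8514.2/1.121 = 7595.18; 2017 → 11913.3/1.577 = 7554.41.
So real revenue changed by 7554.41/7595.18 − 1 = -0.0054, i.e. -0.54%.

-0.54%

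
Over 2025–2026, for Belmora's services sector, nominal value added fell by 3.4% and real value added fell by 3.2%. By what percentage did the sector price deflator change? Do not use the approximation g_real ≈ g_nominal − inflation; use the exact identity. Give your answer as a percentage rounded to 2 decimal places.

(1 + g_nom) = (1 + g_real)(1 + π), so π = 0.9660 / 0.9680 − 1 = -0.00207.

-0.21%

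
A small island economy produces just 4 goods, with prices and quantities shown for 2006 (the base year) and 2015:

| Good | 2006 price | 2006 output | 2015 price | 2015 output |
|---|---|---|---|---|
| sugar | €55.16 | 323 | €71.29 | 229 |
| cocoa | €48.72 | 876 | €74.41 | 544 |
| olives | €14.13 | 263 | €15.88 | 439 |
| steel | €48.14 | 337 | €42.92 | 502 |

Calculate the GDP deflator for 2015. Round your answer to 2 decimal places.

122.76

Nominal GDP 2015 = 71.29·229 + 74.41·544 + 15.88·439 + 42.92·502 = 85321.61.
Real GDP 2015 (at 2006 prices) = 55.16·229 + 48.72·544 + 14.13·439 + 48.14·502 = 69504.67.
Deflator = Nominal/Real × 100 = 85321.61/69504.67 × 100 = 122.757.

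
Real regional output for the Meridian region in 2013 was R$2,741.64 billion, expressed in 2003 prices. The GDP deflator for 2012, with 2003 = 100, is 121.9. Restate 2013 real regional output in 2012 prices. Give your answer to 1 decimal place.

Real regional output in 2012 prices = Real regional output in 2003 prices × (P_2012/P_2003) = 2741.64 × 1.219 = 3342.06.

R$3,342.1 billion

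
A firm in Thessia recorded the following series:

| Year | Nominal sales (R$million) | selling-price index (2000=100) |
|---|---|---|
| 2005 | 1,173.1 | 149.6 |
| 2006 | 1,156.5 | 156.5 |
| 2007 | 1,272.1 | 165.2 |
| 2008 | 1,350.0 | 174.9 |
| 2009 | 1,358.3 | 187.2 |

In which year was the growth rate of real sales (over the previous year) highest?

2006: real = 1156.5/1.565 = 738.98; growth vs 2005 (784.16) = -5.76%.
2007: real = 1272.1/1.652 = 770.04; growth vs 2006 (738.98) = 4.20%.
2008: real = 1350.0/1.749 = 771.87; growth vs 2007 (770.04) = 0.24%.
2009: real = 1358.3/1.872 = 725.59; growth vs 2008 (771.87) = -6.00%.

2007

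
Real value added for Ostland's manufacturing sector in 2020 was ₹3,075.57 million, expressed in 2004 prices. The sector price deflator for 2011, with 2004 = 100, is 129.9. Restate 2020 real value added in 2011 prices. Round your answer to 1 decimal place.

₹3,995.2 million

Real value added in 2011 prices = Real value added in 2004 prices × (P_2011/P_2004) = 3075.57 × 1.299 = 3995.17.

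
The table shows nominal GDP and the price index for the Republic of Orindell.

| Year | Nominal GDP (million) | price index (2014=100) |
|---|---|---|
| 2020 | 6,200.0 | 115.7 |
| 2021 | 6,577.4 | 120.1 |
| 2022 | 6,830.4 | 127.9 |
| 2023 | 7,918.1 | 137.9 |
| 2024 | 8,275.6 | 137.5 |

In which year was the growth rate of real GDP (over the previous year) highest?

2021: real = 6577.4/1.201 = 5476.60; growth vs 2020 (5358.69) = 2.20%.
2022: real = 6830.4/1.279 = 5340.42; growth vs 2021 (5476.60) = -2.49%.
2023: real = 7918.1/1.379 = 5741.91; growth vs 2022 (5340.42) = 7.52%.
2024: real = 8275.6/1.375 = 6018.62; growth vs 2023 (5741.91) = 4.82%.

2023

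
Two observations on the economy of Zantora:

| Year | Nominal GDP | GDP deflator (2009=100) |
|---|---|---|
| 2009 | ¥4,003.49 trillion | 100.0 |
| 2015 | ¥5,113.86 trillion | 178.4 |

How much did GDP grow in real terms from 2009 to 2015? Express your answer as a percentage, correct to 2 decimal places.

Deflate each year: 2009 → 4003.49/1.000 = 4003.49; 2015 → 5113.86/1.784 = 2866.51.
So real GDP changed by 2866.51/4003.49 − 1 = -0.2840, i.e. -28.40%.

-28.40%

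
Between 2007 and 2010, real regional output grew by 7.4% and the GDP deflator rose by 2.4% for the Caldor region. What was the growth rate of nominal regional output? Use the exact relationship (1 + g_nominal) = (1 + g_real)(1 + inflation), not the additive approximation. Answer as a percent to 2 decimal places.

9.98%

(1 + g_nom) = (1 + g_real)(1 + π) = 1.0740 × 1.0240 = 1.09978.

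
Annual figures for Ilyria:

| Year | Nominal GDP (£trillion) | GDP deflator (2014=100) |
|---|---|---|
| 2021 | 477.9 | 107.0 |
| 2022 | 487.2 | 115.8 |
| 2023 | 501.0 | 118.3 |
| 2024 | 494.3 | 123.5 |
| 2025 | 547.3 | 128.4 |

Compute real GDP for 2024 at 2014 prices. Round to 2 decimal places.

Real GDP 2024 = 494.3 / 1.235 = 400.24.

£400.24 trillion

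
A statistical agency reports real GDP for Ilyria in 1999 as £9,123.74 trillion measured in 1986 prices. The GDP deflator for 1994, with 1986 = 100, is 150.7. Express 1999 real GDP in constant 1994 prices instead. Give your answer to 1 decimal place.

£13,749.5 trillion

Real GDP in 1994 prices = Real GDP in 1986 prices × (P_1994/P_1986) = 9123.74 × 1.507 = 13749.48.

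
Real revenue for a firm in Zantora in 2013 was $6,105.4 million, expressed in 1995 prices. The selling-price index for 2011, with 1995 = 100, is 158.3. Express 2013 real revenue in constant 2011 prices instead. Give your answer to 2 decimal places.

$9,664.85 million

Real revenue in 2011 prices = Real revenue in 1995 prices × (P_2011/P_1995) = 6105.4 × 1.583 = 9664.85.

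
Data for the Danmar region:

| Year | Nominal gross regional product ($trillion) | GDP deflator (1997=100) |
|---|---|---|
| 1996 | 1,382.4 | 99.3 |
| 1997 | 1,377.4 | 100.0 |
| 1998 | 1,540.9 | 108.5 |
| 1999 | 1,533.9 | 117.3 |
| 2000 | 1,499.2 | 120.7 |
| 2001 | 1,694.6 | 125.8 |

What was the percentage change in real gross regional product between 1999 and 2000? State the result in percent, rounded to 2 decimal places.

-5.02%

Real gross regional product 1999 = 1533.9/1.173 = 1307.67.
Real gross regional product 2000 = 1499.2/1.207 = 1242.09.
Change = 1242.09/1307.67 − 1 = -0.0502.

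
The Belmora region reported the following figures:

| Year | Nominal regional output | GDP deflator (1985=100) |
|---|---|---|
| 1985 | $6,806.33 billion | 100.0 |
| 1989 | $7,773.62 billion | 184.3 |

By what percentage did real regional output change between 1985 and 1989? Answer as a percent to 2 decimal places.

Real regional output 1985 = 6806.33 / 1.000 = 6806.33.
Real regional output 1989 = 7773.62 / 1.843 = 4217.92.
Real growth = 4217.92 / 6806.33 − 1 = -0.3803.

-38.03%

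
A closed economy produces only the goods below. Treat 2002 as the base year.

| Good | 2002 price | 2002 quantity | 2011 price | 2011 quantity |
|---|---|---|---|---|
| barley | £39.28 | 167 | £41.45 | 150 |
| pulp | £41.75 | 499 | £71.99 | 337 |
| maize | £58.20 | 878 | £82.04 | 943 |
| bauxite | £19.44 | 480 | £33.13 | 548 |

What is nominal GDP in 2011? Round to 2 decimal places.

£125997.09

Nominal GDP 2011 = Σ (p_2011 × q_2011) = 41.45·150 + 71.99·337 + 82.04·943 + 33.13·548 = 125997.09.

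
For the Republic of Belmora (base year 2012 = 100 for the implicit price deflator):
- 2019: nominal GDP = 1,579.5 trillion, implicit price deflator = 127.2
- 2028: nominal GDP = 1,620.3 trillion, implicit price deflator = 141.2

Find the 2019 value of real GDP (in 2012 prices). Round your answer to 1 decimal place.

1,241.7 trillion

Real GDP = Nominal / (implicit price deflator/100) = 1579.5 / 1.272 = 1241.75.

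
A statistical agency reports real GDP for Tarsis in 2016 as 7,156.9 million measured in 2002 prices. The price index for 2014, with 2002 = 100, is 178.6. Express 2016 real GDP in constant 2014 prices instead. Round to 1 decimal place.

12,782.2 million

Real GDP in 2014 prices = Real GDP in 2002 prices × (P_2014/P_2002) = 7156.9 × 1.786 = 12782.22.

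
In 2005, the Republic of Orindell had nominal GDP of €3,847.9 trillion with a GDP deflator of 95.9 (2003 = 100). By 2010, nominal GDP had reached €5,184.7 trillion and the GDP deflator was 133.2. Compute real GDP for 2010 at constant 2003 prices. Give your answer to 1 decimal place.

Real GDP = Nominal / (GDP deflator/100) = 5184.7 / 1.332 = 3892.42.

€3,892.4 trillion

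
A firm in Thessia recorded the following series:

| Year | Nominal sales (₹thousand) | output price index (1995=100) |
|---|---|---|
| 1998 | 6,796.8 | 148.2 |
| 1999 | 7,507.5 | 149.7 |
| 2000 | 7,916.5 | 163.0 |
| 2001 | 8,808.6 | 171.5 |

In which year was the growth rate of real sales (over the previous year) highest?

1999: real = 7507.5/1.497 = 5015.03; growth vs 1998 (4586.23) = 9.35%.
2000: real = 7916.5/1.630 = 4856.75; growth vs 1999 (5015.03) = -3.16%.
2001: real = 8808.6/1.715 = 5136.21; growth vs 2000 (4856.75) = 5.75%.

1999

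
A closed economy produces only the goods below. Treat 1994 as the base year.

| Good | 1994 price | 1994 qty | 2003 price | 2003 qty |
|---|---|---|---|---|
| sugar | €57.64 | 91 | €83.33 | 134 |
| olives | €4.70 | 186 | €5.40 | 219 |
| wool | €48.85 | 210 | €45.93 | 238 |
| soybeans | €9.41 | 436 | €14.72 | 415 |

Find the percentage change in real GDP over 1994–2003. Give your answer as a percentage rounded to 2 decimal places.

Real GDP 1994 = Nominal GDP 1994 = 57.64·91 + 4.70·186 + 48.85·210 + 9.41·436 = 20480.70.
Real GDP 2003 (at 1994 prices) = 57.64·134 + 4.70·219 + 48.85·238 + 9.41·415 = 24284.51.
Real growth = 24284.51/20480.70 − 1 = 0.1857.

18.57%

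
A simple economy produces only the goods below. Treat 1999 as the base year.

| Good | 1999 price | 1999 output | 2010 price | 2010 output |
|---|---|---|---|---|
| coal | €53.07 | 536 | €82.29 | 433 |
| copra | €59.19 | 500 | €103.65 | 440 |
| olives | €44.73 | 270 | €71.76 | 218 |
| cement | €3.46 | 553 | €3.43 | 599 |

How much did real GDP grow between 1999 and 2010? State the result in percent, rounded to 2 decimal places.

-15.53%

Real GDP 1999 = Nominal GDP 1999 = 53.07·536 + 59.19·500 + 44.73·270 + 3.46·553 = 72031.00.
Real GDP 2010 (at 1999 prices) = 53.07·433 + 59.19·440 + 44.73·218 + 3.46·599 = 60846.59.
Real growth = 60846.59/72031.00 − 1 = -0.1553.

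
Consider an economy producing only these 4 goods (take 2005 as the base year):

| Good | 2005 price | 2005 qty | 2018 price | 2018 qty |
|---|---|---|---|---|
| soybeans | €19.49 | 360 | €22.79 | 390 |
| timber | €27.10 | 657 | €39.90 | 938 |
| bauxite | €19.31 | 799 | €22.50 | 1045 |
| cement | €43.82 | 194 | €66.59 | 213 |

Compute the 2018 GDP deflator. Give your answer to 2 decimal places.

Nominal GDP 2018 = 22.79·390 + 39.90·938 + 22.50·1045 + 66.59·213 = 84010.47.
Real GDP 2018 (at 2005 prices) = 19.49·390 + 27.10·938 + 19.31·1045 + 43.82·213 = 62533.51.
Deflator = Nominal/Real × 100 = 84010.47/62533.51 × 100 = 134.345.

134.34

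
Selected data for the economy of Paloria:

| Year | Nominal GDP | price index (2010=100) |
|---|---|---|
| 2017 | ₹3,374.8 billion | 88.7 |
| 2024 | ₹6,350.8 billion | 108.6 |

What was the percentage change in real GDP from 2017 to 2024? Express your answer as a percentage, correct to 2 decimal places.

Deflate each year: 2017 → 3374.8/0.887 = 3804.74; 2024 → 6350.8/1.086 = 5847.88.
So real GDP changed by 5847.88/3804.74 − 1 = 0.5370, i.e. 53.70%.

53.70%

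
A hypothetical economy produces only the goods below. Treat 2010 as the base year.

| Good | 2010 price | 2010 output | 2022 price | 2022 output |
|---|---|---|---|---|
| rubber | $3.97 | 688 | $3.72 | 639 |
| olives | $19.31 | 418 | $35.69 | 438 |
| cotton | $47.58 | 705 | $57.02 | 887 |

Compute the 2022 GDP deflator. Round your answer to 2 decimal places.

128.93

Nominal GDP 2022 = 3.72·639 + 35.69·438 + 57.02·887 = 68586.04.
Real GDP 2022 (at 2010 prices) = 3.97·639 + 19.31·438 + 47.58·887 = 53198.07.
Deflator = Nominal/Real × 100 = 68586.04/53198.07 × 100 = 128.926.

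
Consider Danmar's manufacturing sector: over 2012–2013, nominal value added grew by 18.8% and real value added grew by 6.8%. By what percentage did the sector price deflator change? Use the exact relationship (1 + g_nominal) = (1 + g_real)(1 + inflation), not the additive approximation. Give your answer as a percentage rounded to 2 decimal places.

(1 + g_nom) = (1 + g_real)(1 + π), so π = 1.1880 / 1.0680 − 1 = 0.11236.

11.24%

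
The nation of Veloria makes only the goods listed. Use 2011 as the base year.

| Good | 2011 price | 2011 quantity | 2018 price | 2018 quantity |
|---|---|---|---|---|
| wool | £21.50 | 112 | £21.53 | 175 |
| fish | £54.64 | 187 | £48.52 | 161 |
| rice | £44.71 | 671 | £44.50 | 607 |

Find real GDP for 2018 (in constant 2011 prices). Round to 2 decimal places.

£39698.51

Real GDP 2018 = Σ (p_2011 × q_2018) = 21.50·175 + 54.64·161 + 44.71·607 = 39698.51.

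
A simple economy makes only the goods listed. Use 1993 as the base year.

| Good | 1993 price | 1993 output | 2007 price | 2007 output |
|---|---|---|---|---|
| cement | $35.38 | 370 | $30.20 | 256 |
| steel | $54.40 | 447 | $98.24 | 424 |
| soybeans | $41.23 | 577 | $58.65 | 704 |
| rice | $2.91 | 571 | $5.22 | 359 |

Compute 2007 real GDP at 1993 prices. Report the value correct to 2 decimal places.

$62193.49

Real GDP 2007 = Σ (p_1993 × q_2007) = 35.38·256 + 54.40·424 + 41.23·704 + 2.91·359 = 62193.49.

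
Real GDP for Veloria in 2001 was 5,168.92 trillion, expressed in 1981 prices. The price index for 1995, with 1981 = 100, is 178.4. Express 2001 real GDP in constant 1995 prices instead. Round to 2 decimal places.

9,221.35 trillion

Real GDP in 1995 prices = Real GDP in 1981 prices × (P_1995/P_1981) = 5168.92 × 1.784 = 9221.35.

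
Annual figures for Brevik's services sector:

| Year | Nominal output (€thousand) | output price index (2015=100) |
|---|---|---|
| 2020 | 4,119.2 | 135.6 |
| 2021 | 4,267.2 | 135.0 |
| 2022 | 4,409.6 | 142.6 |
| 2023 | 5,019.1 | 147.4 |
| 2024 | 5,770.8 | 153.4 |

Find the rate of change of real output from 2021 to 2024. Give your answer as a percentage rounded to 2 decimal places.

19.01%

Real output 2021 = 4267.2/1.350 = 3160.89.
Real output 2024 = 5770.8/1.534 = 3761.93.
Change = 3761.93/3160.89 − 1 = 0.1901.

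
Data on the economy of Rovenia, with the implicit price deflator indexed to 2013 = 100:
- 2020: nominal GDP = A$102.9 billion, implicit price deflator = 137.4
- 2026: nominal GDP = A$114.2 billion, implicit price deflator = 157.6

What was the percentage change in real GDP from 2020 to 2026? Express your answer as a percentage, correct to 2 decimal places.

-3.24%

Real GDP 2020 = 102.9 / 1.374 = 74.89.
Real GDP 2026 = 114.2 / 1.576 = 72.46.
Real growth = 72.46 / 74.89 − 1 = -0.0324.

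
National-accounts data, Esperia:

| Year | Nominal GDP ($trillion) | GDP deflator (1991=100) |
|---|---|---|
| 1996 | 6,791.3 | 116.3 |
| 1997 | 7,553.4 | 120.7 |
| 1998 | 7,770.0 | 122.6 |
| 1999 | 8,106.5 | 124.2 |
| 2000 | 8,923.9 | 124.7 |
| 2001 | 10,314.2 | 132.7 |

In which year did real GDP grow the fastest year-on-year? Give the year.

1997: real = 7553.4/1.207 = 6258.00; growth vs 1996 (5839.47) = 7.17%.
1998: real = 7770.0/1.226 = 6337.68; growth vs 1997 (6258.00) = 1.27%.
1999: real = 8106.5/1.242 = 6526.97; growth vs 1998 (6337.68) = 2.99%.
2000: real = 8923.9/1.247 = 7156.30; growth vs 1999 (6526.97) = 9.64%.
2001: real = 10314.2/1.327 = 7772.57; growth vs 2000 (7156.30) = 8.61%.

2000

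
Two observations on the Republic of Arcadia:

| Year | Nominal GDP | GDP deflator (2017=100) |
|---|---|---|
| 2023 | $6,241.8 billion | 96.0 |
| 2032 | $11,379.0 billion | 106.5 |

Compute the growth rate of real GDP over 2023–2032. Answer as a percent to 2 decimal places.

64.33%

Real GDP 2023 = 6241.8 / 0.960 = 6501.88.
Real GDP 2032 = 11379.0 / 1.065 = 10684.51.
Real growth = 10684.51 / 6501.88 − 1 = 0.6433.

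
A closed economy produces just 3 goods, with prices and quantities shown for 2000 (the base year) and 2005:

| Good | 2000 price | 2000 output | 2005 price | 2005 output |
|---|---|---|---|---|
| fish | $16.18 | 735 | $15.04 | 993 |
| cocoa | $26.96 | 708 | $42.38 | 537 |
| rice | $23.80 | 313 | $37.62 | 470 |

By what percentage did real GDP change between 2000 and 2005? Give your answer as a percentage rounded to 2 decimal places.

8.59%

Real GDP 2000 = Nominal GDP 2000 = 16.18·735 + 26.96·708 + 23.80·313 = 38429.38.
Real GDP 2005 (at 2000 prices) = 16.18·993 + 26.96·537 + 23.80·470 = 41730.26.
Real growth = 41730.26/38429.38 − 1 = 0.0859.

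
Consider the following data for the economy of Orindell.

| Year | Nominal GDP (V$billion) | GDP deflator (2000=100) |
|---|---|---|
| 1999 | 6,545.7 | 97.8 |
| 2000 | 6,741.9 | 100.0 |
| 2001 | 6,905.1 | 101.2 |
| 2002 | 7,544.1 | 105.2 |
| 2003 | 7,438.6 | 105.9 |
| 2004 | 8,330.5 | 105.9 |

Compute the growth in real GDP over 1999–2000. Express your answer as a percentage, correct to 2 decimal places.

Real GDP 1999 = 6545.7/0.978 = 6692.94.
Real GDP 2000 = 6741.9/1.000 = 6741.90.
Change = 6741.90/6692.94 − 1 = 0.0073.

0.73%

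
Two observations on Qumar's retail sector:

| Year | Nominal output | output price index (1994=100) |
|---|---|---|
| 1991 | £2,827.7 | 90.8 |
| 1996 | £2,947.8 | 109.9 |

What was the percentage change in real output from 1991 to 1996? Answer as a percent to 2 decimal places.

Deflate each year: 1991 → 2827.7/0.908 = 3114.21; 1996 → 2947.8/1.099 = 2682.26.
So real output changed by 2682.26/3114.21 − 1 = -0.1387, i.e. -13.87%.

-13.87%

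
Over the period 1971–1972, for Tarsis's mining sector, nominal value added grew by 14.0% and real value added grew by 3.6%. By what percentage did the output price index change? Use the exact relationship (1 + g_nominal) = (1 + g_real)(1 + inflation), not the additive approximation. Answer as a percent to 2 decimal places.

(1 + g_nom) = (1 + g_real)(1 + π), so π = 1.1400 / 1.0360 − 1 = 0.10039.

10.04%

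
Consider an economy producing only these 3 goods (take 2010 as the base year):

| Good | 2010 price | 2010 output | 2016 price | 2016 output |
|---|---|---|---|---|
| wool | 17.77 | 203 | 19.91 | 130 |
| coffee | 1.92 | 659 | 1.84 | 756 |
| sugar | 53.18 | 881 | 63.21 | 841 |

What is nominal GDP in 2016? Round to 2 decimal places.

Nominal GDP 2016 = Σ (p_2016 × q_2016) = 19.91·130 + 1.84·756 + 63.21·841 = 57138.95.

57138.95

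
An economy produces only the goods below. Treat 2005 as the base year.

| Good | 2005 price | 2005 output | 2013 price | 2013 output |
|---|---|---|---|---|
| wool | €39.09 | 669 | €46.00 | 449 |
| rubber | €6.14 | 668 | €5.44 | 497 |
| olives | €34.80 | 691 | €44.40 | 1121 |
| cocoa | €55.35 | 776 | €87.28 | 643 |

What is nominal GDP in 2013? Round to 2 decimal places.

Nominal GDP 2013 = Σ (p_2013 × q_2013) = 46.00·449 + 5.44·497 + 44.40·1121 + 87.28·643 = 129251.12.

€129251.12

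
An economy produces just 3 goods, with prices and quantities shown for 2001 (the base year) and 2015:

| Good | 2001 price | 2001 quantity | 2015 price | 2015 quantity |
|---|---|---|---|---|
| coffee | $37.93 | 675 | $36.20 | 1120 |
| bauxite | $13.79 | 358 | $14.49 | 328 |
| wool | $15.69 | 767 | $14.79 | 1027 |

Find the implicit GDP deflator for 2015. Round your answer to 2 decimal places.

Nominal GDP 2015 = 36.20·1120 + 14.49·328 + 14.79·1027 = 60486.05.
Real GDP 2015 (at 2001 prices) = 37.93·1120 + 13.79·328 + 15.69·1027 = 63118.35.
Deflator = Nominal/Real × 100 = 60486.05/63118.35 × 100 = 95.830.

95.83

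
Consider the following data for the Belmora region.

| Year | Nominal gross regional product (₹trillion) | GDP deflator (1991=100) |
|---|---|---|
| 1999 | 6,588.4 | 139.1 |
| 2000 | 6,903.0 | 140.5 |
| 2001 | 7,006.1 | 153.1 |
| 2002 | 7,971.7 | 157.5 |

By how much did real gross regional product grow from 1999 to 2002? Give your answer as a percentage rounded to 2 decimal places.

Real gross regional product 1999 = 6588.4/1.391 = 4736.45.
Real gross regional product 2002 = 7971.7/1.575 = 5061.40.
Change = 5061.40/4736.45 − 1 = 0.0686.

6.86%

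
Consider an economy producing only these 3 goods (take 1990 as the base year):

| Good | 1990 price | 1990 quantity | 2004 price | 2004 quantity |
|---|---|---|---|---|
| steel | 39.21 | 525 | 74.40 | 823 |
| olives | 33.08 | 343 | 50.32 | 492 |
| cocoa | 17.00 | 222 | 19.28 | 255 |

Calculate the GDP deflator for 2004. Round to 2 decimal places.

171.91

Nominal GDP 2004 = 74.40·823 + 50.32·492 + 19.28·255 = 90905.04.
Real GDP 2004 (at 1990 prices) = 39.21·823 + 33.08·492 + 17.00·255 = 52880.19.
Deflator = Nominal/Real × 100 = 90905.04/52880.19 × 100 = 171.908.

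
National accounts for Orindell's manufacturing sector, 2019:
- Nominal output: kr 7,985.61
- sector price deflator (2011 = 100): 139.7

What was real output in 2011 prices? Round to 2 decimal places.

Real output = Nominal / (sector price deflator/100) = 7985.61 / 1.397 = 5716.26.

kr 5,716.26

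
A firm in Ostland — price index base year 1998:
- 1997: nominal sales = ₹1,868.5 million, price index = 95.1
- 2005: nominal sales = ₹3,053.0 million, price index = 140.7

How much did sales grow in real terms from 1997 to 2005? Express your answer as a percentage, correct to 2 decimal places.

10.44%

Real sales 1997 = 1868.5 / 0.951 = 1964.77.
Real sales 2005 = 3053.0 / 1.407 = 2169.86.
Real growth = 2169.86 / 1964.77 − 1 = 0.1044.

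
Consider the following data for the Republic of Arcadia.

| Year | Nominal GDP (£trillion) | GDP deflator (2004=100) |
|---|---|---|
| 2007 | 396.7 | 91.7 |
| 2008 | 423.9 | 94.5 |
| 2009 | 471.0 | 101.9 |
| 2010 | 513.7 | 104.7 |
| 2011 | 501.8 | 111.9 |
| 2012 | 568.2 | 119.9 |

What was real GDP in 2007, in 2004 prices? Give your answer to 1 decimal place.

Real GDP 2007 = 396.7 / 0.917 = 432.61.

£432.6 trillion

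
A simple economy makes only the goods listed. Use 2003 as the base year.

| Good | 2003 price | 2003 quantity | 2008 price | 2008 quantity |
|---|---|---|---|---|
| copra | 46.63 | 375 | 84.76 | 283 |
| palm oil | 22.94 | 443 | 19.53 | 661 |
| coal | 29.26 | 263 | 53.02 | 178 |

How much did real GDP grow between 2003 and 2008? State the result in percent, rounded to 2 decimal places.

-5.03%

Real GDP 2003 = Nominal GDP 2003 = 46.63·375 + 22.94·443 + 29.26·263 = 35344.05.
Real GDP 2008 (at 2003 prices) = 46.63·283 + 22.94·661 + 29.26·178 = 33567.91.
Real growth = 33567.91/35344.05 − 1 = -0.0503.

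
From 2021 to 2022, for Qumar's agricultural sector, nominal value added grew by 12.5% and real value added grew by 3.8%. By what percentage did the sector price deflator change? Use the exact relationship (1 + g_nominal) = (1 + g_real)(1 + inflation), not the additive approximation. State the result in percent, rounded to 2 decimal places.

8.38%

(1 + g_nom) = (1 + g_real)(1 + π), so π = 1.1250 / 1.0380 − 1 = 0.08382.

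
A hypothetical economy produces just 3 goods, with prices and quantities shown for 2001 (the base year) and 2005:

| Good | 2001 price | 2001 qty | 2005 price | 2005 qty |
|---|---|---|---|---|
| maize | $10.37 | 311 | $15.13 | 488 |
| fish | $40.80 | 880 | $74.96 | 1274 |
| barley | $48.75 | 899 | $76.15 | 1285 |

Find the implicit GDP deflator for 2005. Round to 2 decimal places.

167.72

Nominal GDP 2005 = 15.13·488 + 74.96·1274 + 76.15·1285 = 200735.23.
Real GDP 2005 (at 2001 prices) = 10.37·488 + 40.80·1274 + 48.75·1285 = 119683.51.
Deflator = Nominal/Real × 100 = 200735.23/119683.51 × 100 = 167.722.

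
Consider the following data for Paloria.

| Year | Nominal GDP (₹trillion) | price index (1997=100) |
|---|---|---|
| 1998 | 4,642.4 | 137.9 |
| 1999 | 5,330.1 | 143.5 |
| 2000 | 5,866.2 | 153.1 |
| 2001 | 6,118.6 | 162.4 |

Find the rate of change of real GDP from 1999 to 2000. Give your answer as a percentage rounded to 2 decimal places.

3.16%

Real GDP 1999 = 5330.1/1.435 = 3714.36.
Real GDP 2000 = 5866.2/1.531 = 3831.61.
Change = 3831.61/3714.36 − 1 = 0.0316.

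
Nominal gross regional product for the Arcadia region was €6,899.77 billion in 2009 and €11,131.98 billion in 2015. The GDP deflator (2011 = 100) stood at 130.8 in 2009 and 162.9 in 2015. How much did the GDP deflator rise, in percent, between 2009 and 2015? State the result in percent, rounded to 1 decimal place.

Price-level change = 162.9 / 130.8 − 1 = 0.2454.

24.5%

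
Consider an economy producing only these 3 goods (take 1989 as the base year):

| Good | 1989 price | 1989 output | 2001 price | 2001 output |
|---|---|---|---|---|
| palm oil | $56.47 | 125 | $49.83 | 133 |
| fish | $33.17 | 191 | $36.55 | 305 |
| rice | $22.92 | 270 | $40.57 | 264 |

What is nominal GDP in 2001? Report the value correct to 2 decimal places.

$28485.62

Nominal GDP 2001 = Σ (p_2001 × q_2001) = 49.83·133 + 36.55·305 + 40.57·264 = 28485.62.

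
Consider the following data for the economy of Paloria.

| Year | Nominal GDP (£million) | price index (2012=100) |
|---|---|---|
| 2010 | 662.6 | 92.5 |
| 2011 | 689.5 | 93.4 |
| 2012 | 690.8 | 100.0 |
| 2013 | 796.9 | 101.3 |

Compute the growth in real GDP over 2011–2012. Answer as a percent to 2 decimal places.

-6.42%

Real GDP 2011 = 689.5/0.934 = 738.22.
Real GDP 2012 = 690.8/1.000 = 690.80.
Change = 690.80/738.22 − 1 = -0.0642.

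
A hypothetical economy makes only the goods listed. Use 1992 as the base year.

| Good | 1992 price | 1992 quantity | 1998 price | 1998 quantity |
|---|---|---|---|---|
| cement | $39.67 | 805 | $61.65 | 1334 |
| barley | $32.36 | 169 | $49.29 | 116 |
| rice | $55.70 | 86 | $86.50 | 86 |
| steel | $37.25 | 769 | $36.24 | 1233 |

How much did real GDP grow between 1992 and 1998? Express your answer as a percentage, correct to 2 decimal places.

51.60%

Real GDP 1992 = Nominal GDP 1992 = 39.67·805 + 32.36·169 + 55.70·86 + 37.25·769 = 70838.64.
Real GDP 1998 (at 1992 prices) = 39.67·1334 + 32.36·116 + 55.70·86 + 37.25·1233 = 107392.99.
Real growth = 107392.99/70838.64 − 1 = 0.5160.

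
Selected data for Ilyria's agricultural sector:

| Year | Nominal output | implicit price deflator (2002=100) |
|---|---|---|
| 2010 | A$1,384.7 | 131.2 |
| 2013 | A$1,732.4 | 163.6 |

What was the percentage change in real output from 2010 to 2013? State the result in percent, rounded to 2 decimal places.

0.33%

Real output 2010 = 1384.7 / 1.312 = 1055.41.
Real output 2013 = 1732.4 / 1.636 = 1058.92.
Real growth = 1058.92 / 1055.41 − 1 = 0.0033.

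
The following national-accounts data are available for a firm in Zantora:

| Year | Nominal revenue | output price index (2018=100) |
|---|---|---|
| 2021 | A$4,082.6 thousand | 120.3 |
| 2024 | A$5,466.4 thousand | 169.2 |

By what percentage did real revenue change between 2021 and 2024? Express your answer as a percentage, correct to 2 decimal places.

-4.80%

Real revenue 2021 = 4082.6 / 1.203 = 3393.68.
Real revenue 2024 = 5466.4 / 1.692 = 3230.73.
Real growth = 3230.73 / 3393.68 − 1 = -0.0480.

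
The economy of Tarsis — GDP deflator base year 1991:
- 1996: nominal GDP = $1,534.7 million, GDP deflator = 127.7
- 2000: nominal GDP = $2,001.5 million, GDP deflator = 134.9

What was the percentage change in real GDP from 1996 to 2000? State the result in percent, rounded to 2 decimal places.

23.46%

Deflate each year: 1996 → 1534.7/1.277 = 1201.80; 2000 → 2001.5/1.349 = 1483.69.
So real GDP changed by 1483.69/1201.80 − 1 = 0.2346, i.e. 23.46%.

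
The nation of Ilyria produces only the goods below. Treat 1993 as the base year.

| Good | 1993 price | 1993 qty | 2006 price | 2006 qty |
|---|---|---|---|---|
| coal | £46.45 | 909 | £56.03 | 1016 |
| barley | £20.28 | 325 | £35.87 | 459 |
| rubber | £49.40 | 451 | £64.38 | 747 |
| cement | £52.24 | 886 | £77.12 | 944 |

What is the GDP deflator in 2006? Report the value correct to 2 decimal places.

136.13

Nominal GDP 2006 = 56.03·1016 + 35.87·459 + 64.38·747 + 77.12·944 = 194283.95.
Real GDP 2006 (at 1993 prices) = 46.45·1016 + 20.28·459 + 49.40·747 + 52.24·944 = 142718.08.
Deflator = Nominal/Real × 100 = 194283.95/142718.08 × 100 = 136.131.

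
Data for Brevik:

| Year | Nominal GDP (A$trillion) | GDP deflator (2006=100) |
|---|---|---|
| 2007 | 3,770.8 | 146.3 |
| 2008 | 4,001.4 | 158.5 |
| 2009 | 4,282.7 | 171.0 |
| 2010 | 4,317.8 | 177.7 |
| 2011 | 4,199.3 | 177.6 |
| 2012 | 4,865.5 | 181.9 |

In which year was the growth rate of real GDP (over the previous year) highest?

2012

2008: real = 4001.4/1.585 = 2524.54; growth vs 2007 (2577.44) = -2.05%.
2009: real = 4282.7/1.710 = 2504.50; growth vs 2008 (2524.54) = -0.79%.
2010: real = 4317.8/1.777 = 2429.83; growth vs 2009 (2504.50) = -2.98%.
2011: real = 4199.3/1.776 = 2364.47; growth vs 2010 (2429.83) = -2.69%.
2012: real = 4865.5/1.819 = 2674.82; growth vs 2011 (2364.47) = 13.13%.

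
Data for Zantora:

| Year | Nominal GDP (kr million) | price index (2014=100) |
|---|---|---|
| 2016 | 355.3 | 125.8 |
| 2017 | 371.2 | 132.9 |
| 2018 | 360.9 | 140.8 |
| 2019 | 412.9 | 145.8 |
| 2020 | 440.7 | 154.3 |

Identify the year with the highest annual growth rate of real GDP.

2019

2017: real = 371.2/1.329 = 279.31; growth vs 2016 (282.43) = -1.10%.
2018: real = 360.9/1.408 = 256.32; growth vs 2017 (279.31) = -8.23%.
2019: real = 412.9/1.458 = 283.20; growth vs 2018 (256.32) = 10.49%.
2020: real = 440.7/1.543 = 285.61; growth vs 2019 (283.20) = 0.85%.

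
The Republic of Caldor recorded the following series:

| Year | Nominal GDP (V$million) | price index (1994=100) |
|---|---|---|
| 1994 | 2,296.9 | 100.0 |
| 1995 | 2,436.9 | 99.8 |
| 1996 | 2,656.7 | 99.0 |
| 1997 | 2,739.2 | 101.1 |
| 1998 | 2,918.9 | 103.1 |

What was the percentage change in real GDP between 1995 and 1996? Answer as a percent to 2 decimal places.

Real GDP 1995 = 2436.9/0.998 = 2441.78.
Real GDP 1996 = 2656.7/0.990 = 2683.54.
Change = 2683.54/2441.78 − 1 = 0.0990.

9.90%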